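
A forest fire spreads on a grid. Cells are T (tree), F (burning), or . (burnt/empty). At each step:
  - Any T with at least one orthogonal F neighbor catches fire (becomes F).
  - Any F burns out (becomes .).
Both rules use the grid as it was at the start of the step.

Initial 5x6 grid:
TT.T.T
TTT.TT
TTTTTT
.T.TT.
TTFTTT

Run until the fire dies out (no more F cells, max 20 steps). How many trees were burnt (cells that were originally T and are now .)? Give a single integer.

Step 1: +2 fires, +1 burnt (F count now 2)
Step 2: +4 fires, +2 burnt (F count now 4)
Step 3: +4 fires, +4 burnt (F count now 4)
Step 4: +4 fires, +4 burnt (F count now 4)
Step 5: +5 fires, +4 burnt (F count now 5)
Step 6: +2 fires, +5 burnt (F count now 2)
Step 7: +1 fires, +2 burnt (F count now 1)
Step 8: +0 fires, +1 burnt (F count now 0)
Fire out after step 8
Initially T: 23, now '.': 29
Total burnt (originally-T cells now '.'): 22

Answer: 22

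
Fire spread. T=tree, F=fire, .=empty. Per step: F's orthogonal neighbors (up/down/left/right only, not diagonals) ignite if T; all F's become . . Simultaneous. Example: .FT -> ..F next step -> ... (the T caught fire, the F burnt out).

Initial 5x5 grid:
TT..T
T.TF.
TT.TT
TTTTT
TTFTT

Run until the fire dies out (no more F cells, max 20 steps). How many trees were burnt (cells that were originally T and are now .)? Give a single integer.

Step 1: +5 fires, +2 burnt (F count now 5)
Step 2: +5 fires, +5 burnt (F count now 5)
Step 3: +3 fires, +5 burnt (F count now 3)
Step 4: +1 fires, +3 burnt (F count now 1)
Step 5: +1 fires, +1 burnt (F count now 1)
Step 6: +1 fires, +1 burnt (F count now 1)
Step 7: +1 fires, +1 burnt (F count now 1)
Step 8: +0 fires, +1 burnt (F count now 0)
Fire out after step 8
Initially T: 18, now '.': 24
Total burnt (originally-T cells now '.'): 17

Answer: 17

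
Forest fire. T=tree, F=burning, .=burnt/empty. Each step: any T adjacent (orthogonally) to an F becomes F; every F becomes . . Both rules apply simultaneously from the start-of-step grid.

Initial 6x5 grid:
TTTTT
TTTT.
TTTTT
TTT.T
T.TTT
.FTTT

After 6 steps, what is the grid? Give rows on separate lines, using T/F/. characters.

Step 1: 1 trees catch fire, 1 burn out
  TTTTT
  TTTT.
  TTTTT
  TTT.T
  T.TTT
  ..FTT
Step 2: 2 trees catch fire, 1 burn out
  TTTTT
  TTTT.
  TTTTT
  TTT.T
  T.FTT
  ...FT
Step 3: 3 trees catch fire, 2 burn out
  TTTTT
  TTTT.
  TTTTT
  TTF.T
  T..FT
  ....F
Step 4: 3 trees catch fire, 3 burn out
  TTTTT
  TTTT.
  TTFTT
  TF..T
  T...F
  .....
Step 5: 5 trees catch fire, 3 burn out
  TTTTT
  TTFT.
  TF.FT
  F...F
  T....
  .....
Step 6: 6 trees catch fire, 5 burn out
  TTFTT
  TF.F.
  F...F
  .....
  F....
  .....

TTFTT
TF.F.
F...F
.....
F....
.....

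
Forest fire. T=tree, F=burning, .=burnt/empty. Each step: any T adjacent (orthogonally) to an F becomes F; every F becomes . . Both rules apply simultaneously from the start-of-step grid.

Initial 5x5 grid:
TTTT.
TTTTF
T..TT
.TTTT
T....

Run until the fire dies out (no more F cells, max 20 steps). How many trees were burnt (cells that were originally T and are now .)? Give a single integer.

Answer: 15

Derivation:
Step 1: +2 fires, +1 burnt (F count now 2)
Step 2: +4 fires, +2 burnt (F count now 4)
Step 3: +3 fires, +4 burnt (F count now 3)
Step 4: +3 fires, +3 burnt (F count now 3)
Step 5: +3 fires, +3 burnt (F count now 3)
Step 6: +0 fires, +3 burnt (F count now 0)
Fire out after step 6
Initially T: 16, now '.': 24
Total burnt (originally-T cells now '.'): 15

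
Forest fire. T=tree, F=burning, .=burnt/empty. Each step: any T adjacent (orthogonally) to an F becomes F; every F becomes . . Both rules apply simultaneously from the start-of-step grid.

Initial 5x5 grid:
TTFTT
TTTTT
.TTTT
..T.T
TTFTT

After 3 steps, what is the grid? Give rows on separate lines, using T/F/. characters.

Step 1: 6 trees catch fire, 2 burn out
  TF.FT
  TTFTT
  .TTTT
  ..F.T
  TF.FT
Step 2: 7 trees catch fire, 6 burn out
  F...F
  TF.FT
  .TFTT
  ....T
  F...F
Step 3: 5 trees catch fire, 7 burn out
  .....
  F...F
  .F.FT
  ....F
  .....

.....
F...F
.F.FT
....F
.....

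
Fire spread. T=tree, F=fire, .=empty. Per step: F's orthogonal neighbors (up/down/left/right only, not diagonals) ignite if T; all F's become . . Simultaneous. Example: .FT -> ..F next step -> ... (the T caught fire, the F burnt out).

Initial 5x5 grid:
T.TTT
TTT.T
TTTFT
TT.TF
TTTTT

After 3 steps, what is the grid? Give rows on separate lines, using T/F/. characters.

Step 1: 4 trees catch fire, 2 burn out
  T.TTT
  TTT.T
  TTF.F
  TT.F.
  TTTTF
Step 2: 4 trees catch fire, 4 burn out
  T.TTT
  TTF.F
  TF...
  TT...
  TTTF.
Step 3: 6 trees catch fire, 4 burn out
  T.FTF
  TF...
  F....
  TF...
  TTF..

T.FTF
TF...
F....
TF...
TTF..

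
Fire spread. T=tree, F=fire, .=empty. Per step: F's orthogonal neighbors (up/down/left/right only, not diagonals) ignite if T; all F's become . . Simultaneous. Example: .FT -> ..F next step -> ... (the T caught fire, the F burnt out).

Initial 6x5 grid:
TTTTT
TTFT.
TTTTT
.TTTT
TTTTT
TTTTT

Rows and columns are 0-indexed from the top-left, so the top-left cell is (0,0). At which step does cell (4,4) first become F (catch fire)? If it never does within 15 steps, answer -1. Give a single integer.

Step 1: cell (4,4)='T' (+4 fires, +1 burnt)
Step 2: cell (4,4)='T' (+6 fires, +4 burnt)
Step 3: cell (4,4)='T' (+7 fires, +6 burnt)
Step 4: cell (4,4)='T' (+4 fires, +7 burnt)
Step 5: cell (4,4)='F' (+4 fires, +4 burnt)
  -> target ignites at step 5
Step 6: cell (4,4)='.' (+2 fires, +4 burnt)
Step 7: cell (4,4)='.' (+0 fires, +2 burnt)
  fire out at step 7

5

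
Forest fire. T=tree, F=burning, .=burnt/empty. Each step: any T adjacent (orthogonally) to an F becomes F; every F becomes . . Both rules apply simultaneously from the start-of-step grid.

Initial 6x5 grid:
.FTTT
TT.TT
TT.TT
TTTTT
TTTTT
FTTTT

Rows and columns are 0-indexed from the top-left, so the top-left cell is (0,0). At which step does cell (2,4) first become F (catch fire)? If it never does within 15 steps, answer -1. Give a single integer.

Step 1: cell (2,4)='T' (+4 fires, +2 burnt)
Step 2: cell (2,4)='T' (+6 fires, +4 burnt)
Step 3: cell (2,4)='T' (+6 fires, +6 burnt)
Step 4: cell (2,4)='T' (+5 fires, +6 burnt)
Step 5: cell (2,4)='F' (+3 fires, +5 burnt)
  -> target ignites at step 5
Step 6: cell (2,4)='.' (+1 fires, +3 burnt)
Step 7: cell (2,4)='.' (+0 fires, +1 burnt)
  fire out at step 7

5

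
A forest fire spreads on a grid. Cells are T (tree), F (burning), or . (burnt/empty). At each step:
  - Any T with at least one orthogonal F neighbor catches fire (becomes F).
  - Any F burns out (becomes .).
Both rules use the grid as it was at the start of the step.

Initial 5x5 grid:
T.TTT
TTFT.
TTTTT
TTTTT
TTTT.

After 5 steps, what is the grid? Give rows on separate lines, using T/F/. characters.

Step 1: 4 trees catch fire, 1 burn out
  T.FTT
  TF.F.
  TTFTT
  TTTTT
  TTTT.
Step 2: 5 trees catch fire, 4 burn out
  T..FT
  F....
  TF.FT
  TTFTT
  TTTT.
Step 3: 7 trees catch fire, 5 burn out
  F...F
  .....
  F...F
  TF.FT
  TTFT.
Step 4: 4 trees catch fire, 7 burn out
  .....
  .....
  .....
  F...F
  TF.F.
Step 5: 1 trees catch fire, 4 burn out
  .....
  .....
  .....
  .....
  F....

.....
.....
.....
.....
F....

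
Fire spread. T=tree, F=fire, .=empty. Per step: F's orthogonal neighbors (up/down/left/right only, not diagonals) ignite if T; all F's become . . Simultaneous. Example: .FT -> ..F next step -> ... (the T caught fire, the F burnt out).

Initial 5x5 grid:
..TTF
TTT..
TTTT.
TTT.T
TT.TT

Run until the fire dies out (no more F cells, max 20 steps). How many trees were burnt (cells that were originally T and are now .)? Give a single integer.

Step 1: +1 fires, +1 burnt (F count now 1)
Step 2: +1 fires, +1 burnt (F count now 1)
Step 3: +1 fires, +1 burnt (F count now 1)
Step 4: +2 fires, +1 burnt (F count now 2)
Step 5: +4 fires, +2 burnt (F count now 4)
Step 6: +2 fires, +4 burnt (F count now 2)
Step 7: +2 fires, +2 burnt (F count now 2)
Step 8: +1 fires, +2 burnt (F count now 1)
Step 9: +0 fires, +1 burnt (F count now 0)
Fire out after step 9
Initially T: 17, now '.': 22
Total burnt (originally-T cells now '.'): 14

Answer: 14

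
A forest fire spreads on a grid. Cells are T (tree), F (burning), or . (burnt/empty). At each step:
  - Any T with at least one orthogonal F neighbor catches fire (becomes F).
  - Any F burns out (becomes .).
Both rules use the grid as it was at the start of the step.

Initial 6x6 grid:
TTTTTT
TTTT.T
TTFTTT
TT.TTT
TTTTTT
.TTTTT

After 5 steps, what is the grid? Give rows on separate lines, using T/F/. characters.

Step 1: 3 trees catch fire, 1 burn out
  TTTTTT
  TTFT.T
  TF.FTT
  TT.TTT
  TTTTTT
  .TTTTT
Step 2: 7 trees catch fire, 3 burn out
  TTFTTT
  TF.F.T
  F...FT
  TF.FTT
  TTTTTT
  .TTTTT
Step 3: 8 trees catch fire, 7 burn out
  TF.FTT
  F....T
  .....F
  F...FT
  TFTFTT
  .TTTTT
Step 4: 9 trees catch fire, 8 burn out
  F...FT
  .....F
  ......
  .....F
  F.F.FT
  .FTFTT
Step 5: 4 trees catch fire, 9 burn out
  .....F
  ......
  ......
  ......
  .....F
  ..F.FT

.....F
......
......
......
.....F
..F.FT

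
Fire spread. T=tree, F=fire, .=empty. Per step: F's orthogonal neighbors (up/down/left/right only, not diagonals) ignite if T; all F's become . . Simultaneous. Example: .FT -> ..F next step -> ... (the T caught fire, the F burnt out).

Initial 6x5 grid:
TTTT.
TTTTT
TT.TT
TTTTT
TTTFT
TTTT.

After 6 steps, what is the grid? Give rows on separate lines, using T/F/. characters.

Step 1: 4 trees catch fire, 1 burn out
  TTTT.
  TTTTT
  TT.TT
  TTTFT
  TTF.F
  TTTF.
Step 2: 5 trees catch fire, 4 burn out
  TTTT.
  TTTTT
  TT.FT
  TTF.F
  TF...
  TTF..
Step 3: 5 trees catch fire, 5 burn out
  TTTT.
  TTTFT
  TT..F
  TF...
  F....
  TF...
Step 4: 6 trees catch fire, 5 burn out
  TTTF.
  TTF.F
  TF...
  F....
  .....
  F....
Step 5: 3 trees catch fire, 6 burn out
  TTF..
  TF...
  F....
  .....
  .....
  .....
Step 6: 2 trees catch fire, 3 burn out
  TF...
  F....
  .....
  .....
  .....
  .....

TF...
F....
.....
.....
.....
.....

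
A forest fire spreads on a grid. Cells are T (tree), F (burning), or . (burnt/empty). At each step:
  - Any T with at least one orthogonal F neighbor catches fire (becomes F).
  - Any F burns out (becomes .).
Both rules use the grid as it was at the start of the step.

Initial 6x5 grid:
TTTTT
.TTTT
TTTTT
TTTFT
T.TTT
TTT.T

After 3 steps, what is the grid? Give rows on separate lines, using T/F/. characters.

Step 1: 4 trees catch fire, 1 burn out
  TTTTT
  .TTTT
  TTTFT
  TTF.F
  T.TFT
  TTT.T
Step 2: 6 trees catch fire, 4 burn out
  TTTTT
  .TTFT
  TTF.F
  TF...
  T.F.F
  TTT.T
Step 3: 7 trees catch fire, 6 burn out
  TTTFT
  .TF.F
  TF...
  F....
  T....
  TTF.F

TTTFT
.TF.F
TF...
F....
T....
TTF.F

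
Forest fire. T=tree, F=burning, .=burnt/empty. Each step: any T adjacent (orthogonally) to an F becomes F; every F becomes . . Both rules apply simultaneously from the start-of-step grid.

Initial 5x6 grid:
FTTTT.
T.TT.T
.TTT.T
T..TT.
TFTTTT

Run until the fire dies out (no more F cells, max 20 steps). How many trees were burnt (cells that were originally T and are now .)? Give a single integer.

Step 1: +4 fires, +2 burnt (F count now 4)
Step 2: +3 fires, +4 burnt (F count now 3)
Step 3: +4 fires, +3 burnt (F count now 4)
Step 4: +6 fires, +4 burnt (F count now 6)
Step 5: +1 fires, +6 burnt (F count now 1)
Step 6: +0 fires, +1 burnt (F count now 0)
Fire out after step 6
Initially T: 20, now '.': 28
Total burnt (originally-T cells now '.'): 18

Answer: 18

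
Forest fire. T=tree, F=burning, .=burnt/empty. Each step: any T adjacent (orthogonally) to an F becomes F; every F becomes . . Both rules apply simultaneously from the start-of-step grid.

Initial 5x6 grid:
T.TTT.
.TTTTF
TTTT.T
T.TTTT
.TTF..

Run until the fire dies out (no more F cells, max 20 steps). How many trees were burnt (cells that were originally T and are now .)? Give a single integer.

Answer: 19

Derivation:
Step 1: +4 fires, +2 burnt (F count now 4)
Step 2: +7 fires, +4 burnt (F count now 7)
Step 3: +3 fires, +7 burnt (F count now 3)
Step 4: +3 fires, +3 burnt (F count now 3)
Step 5: +1 fires, +3 burnt (F count now 1)
Step 6: +1 fires, +1 burnt (F count now 1)
Step 7: +0 fires, +1 burnt (F count now 0)
Fire out after step 7
Initially T: 20, now '.': 29
Total burnt (originally-T cells now '.'): 19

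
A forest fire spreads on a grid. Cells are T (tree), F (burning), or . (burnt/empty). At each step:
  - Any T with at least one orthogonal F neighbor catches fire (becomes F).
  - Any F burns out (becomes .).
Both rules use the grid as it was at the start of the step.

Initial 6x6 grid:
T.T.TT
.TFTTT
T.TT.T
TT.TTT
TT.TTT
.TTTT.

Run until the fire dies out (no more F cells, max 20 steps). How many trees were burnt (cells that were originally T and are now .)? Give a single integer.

Step 1: +4 fires, +1 burnt (F count now 4)
Step 2: +2 fires, +4 burnt (F count now 2)
Step 3: +3 fires, +2 burnt (F count now 3)
Step 4: +4 fires, +3 burnt (F count now 4)
Step 5: +3 fires, +4 burnt (F count now 3)
Step 6: +3 fires, +3 burnt (F count now 3)
Step 7: +1 fires, +3 burnt (F count now 1)
Step 8: +1 fires, +1 burnt (F count now 1)
Step 9: +2 fires, +1 burnt (F count now 2)
Step 10: +1 fires, +2 burnt (F count now 1)
Step 11: +1 fires, +1 burnt (F count now 1)
Step 12: +0 fires, +1 burnt (F count now 0)
Fire out after step 12
Initially T: 26, now '.': 35
Total burnt (originally-T cells now '.'): 25

Answer: 25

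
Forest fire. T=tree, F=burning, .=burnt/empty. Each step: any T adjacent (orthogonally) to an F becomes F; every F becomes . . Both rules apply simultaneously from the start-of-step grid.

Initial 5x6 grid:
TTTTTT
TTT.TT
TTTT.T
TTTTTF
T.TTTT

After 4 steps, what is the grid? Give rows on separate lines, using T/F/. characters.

Step 1: 3 trees catch fire, 1 burn out
  TTTTTT
  TTT.TT
  TTTT.F
  TTTTF.
  T.TTTF
Step 2: 3 trees catch fire, 3 burn out
  TTTTTT
  TTT.TF
  TTTT..
  TTTF..
  T.TTF.
Step 3: 5 trees catch fire, 3 burn out
  TTTTTF
  TTT.F.
  TTTF..
  TTF...
  T.TF..
Step 4: 4 trees catch fire, 5 burn out
  TTTTF.
  TTT...
  TTF...
  TF....
  T.F...

TTTTF.
TTT...
TTF...
TF....
T.F...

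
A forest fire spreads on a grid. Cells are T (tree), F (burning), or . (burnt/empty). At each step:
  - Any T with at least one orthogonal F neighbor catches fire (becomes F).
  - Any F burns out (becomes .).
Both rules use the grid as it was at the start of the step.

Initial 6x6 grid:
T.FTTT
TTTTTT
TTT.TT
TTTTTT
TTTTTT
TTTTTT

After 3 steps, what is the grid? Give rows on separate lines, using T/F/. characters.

Step 1: 2 trees catch fire, 1 burn out
  T..FTT
  TTFTTT
  TTT.TT
  TTTTTT
  TTTTTT
  TTTTTT
Step 2: 4 trees catch fire, 2 burn out
  T...FT
  TF.FTT
  TTF.TT
  TTTTTT
  TTTTTT
  TTTTTT
Step 3: 5 trees catch fire, 4 burn out
  T....F
  F...FT
  TF..TT
  TTFTTT
  TTTTTT
  TTTTTT

T....F
F...FT
TF..TT
TTFTTT
TTTTTT
TTTTTT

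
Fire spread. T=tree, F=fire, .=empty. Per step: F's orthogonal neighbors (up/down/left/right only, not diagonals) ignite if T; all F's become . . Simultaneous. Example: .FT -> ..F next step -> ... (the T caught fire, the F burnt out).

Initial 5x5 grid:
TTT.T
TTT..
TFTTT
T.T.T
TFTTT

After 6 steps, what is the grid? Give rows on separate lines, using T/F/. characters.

Step 1: 5 trees catch fire, 2 burn out
  TTT.T
  TFT..
  F.FTT
  T.T.T
  F.FTT
Step 2: 7 trees catch fire, 5 burn out
  TFT.T
  F.F..
  ...FT
  F.F.T
  ...FT
Step 3: 4 trees catch fire, 7 burn out
  F.F.T
  .....
  ....F
  ....T
  ....F
Step 4: 1 trees catch fire, 4 burn out
  ....T
  .....
  .....
  ....F
  .....
Step 5: 0 trees catch fire, 1 burn out
  ....T
  .....
  .....
  .....
  .....
Step 6: 0 trees catch fire, 0 burn out
  ....T
  .....
  .....
  .....
  .....

....T
.....
.....
.....
.....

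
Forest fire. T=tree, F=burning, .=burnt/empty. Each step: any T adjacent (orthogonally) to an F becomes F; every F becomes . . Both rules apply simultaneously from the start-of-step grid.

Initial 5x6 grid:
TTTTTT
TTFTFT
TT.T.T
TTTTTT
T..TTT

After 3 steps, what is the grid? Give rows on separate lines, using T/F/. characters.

Step 1: 5 trees catch fire, 2 burn out
  TTFTFT
  TF.F.F
  TT.T.T
  TTTTTT
  T..TTT
Step 2: 7 trees catch fire, 5 burn out
  TF.F.F
  F.....
  TF.F.F
  TTTTTT
  T..TTT
Step 3: 5 trees catch fire, 7 burn out
  F.....
  ......
  F.....
  TFTFTF
  T..TTT

F.....
......
F.....
TFTFTF
T..TTT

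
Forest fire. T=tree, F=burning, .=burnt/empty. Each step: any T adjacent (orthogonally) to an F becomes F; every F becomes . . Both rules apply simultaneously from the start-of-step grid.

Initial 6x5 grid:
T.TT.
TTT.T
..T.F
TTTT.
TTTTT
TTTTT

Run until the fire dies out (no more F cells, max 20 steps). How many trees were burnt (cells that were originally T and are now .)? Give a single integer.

Answer: 1

Derivation:
Step 1: +1 fires, +1 burnt (F count now 1)
Step 2: +0 fires, +1 burnt (F count now 0)
Fire out after step 2
Initially T: 22, now '.': 9
Total burnt (originally-T cells now '.'): 1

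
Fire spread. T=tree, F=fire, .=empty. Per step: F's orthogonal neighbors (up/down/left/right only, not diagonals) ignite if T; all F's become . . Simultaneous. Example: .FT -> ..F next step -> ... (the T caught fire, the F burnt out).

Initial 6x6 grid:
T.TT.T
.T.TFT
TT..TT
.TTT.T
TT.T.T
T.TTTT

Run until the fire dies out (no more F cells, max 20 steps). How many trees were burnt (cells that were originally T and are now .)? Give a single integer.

Step 1: +3 fires, +1 burnt (F count now 3)
Step 2: +3 fires, +3 burnt (F count now 3)
Step 3: +2 fires, +3 burnt (F count now 2)
Step 4: +1 fires, +2 burnt (F count now 1)
Step 5: +1 fires, +1 burnt (F count now 1)
Step 6: +1 fires, +1 burnt (F count now 1)
Step 7: +1 fires, +1 burnt (F count now 1)
Step 8: +2 fires, +1 burnt (F count now 2)
Step 9: +1 fires, +2 burnt (F count now 1)
Step 10: +1 fires, +1 burnt (F count now 1)
Step 11: +1 fires, +1 burnt (F count now 1)
Step 12: +2 fires, +1 burnt (F count now 2)
Step 13: +3 fires, +2 burnt (F count now 3)
Step 14: +1 fires, +3 burnt (F count now 1)
Step 15: +0 fires, +1 burnt (F count now 0)
Fire out after step 15
Initially T: 24, now '.': 35
Total burnt (originally-T cells now '.'): 23

Answer: 23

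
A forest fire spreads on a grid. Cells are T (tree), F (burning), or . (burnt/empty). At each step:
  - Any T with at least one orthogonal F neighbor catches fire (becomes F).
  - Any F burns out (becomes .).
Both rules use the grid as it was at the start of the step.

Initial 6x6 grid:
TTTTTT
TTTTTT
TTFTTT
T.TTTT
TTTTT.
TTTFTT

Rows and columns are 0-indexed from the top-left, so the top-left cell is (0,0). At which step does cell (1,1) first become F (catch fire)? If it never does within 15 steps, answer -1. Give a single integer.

Step 1: cell (1,1)='T' (+7 fires, +2 burnt)
Step 2: cell (1,1)='F' (+10 fires, +7 burnt)
  -> target ignites at step 2
Step 3: cell (1,1)='.' (+9 fires, +10 burnt)
Step 4: cell (1,1)='.' (+5 fires, +9 burnt)
Step 5: cell (1,1)='.' (+1 fires, +5 burnt)
Step 6: cell (1,1)='.' (+0 fires, +1 burnt)
  fire out at step 6

2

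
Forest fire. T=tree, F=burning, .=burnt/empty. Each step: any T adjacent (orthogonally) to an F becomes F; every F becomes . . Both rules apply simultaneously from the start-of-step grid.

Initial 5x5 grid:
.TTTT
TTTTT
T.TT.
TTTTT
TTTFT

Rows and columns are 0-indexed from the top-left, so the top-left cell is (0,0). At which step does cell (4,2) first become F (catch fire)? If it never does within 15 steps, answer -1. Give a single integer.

Step 1: cell (4,2)='F' (+3 fires, +1 burnt)
  -> target ignites at step 1
Step 2: cell (4,2)='.' (+4 fires, +3 burnt)
Step 3: cell (4,2)='.' (+4 fires, +4 burnt)
Step 4: cell (4,2)='.' (+4 fires, +4 burnt)
Step 5: cell (4,2)='.' (+4 fires, +4 burnt)
Step 6: cell (4,2)='.' (+2 fires, +4 burnt)
Step 7: cell (4,2)='.' (+0 fires, +2 burnt)
  fire out at step 7

1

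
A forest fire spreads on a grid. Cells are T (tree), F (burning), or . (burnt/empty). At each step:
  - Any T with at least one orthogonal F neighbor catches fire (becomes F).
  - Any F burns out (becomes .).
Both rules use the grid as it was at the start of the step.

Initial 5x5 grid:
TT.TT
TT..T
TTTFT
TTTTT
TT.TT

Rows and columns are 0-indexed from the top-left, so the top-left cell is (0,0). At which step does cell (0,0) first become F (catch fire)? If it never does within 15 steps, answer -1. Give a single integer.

Step 1: cell (0,0)='T' (+3 fires, +1 burnt)
Step 2: cell (0,0)='T' (+5 fires, +3 burnt)
Step 3: cell (0,0)='T' (+5 fires, +5 burnt)
Step 4: cell (0,0)='T' (+5 fires, +5 burnt)
Step 5: cell (0,0)='F' (+2 fires, +5 burnt)
  -> target ignites at step 5
Step 6: cell (0,0)='.' (+0 fires, +2 burnt)
  fire out at step 6

5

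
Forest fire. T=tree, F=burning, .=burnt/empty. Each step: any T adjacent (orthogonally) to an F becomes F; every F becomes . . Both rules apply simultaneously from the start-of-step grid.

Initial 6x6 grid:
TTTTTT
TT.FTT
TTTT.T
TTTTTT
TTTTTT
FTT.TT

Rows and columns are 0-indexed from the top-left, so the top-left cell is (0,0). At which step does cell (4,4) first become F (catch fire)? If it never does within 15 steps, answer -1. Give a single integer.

Step 1: cell (4,4)='T' (+5 fires, +2 burnt)
Step 2: cell (4,4)='T' (+8 fires, +5 burnt)
Step 3: cell (4,4)='T' (+10 fires, +8 burnt)
Step 4: cell (4,4)='F' (+5 fires, +10 burnt)
  -> target ignites at step 4
Step 5: cell (4,4)='.' (+2 fires, +5 burnt)
Step 6: cell (4,4)='.' (+1 fires, +2 burnt)
Step 7: cell (4,4)='.' (+0 fires, +1 burnt)
  fire out at step 7

4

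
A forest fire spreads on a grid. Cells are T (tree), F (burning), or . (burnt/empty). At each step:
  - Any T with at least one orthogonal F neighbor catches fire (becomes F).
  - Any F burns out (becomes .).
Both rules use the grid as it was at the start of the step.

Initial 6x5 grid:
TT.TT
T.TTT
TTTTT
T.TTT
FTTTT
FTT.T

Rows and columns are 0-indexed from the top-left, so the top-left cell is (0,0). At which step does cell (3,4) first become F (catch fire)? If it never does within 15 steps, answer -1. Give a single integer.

Step 1: cell (3,4)='T' (+3 fires, +2 burnt)
Step 2: cell (3,4)='T' (+3 fires, +3 burnt)
Step 3: cell (3,4)='T' (+4 fires, +3 burnt)
Step 4: cell (3,4)='T' (+4 fires, +4 burnt)
Step 5: cell (3,4)='F' (+5 fires, +4 burnt)
  -> target ignites at step 5
Step 6: cell (3,4)='.' (+2 fires, +5 burnt)
Step 7: cell (3,4)='.' (+2 fires, +2 burnt)
Step 8: cell (3,4)='.' (+1 fires, +2 burnt)
Step 9: cell (3,4)='.' (+0 fires, +1 burnt)
  fire out at step 9

5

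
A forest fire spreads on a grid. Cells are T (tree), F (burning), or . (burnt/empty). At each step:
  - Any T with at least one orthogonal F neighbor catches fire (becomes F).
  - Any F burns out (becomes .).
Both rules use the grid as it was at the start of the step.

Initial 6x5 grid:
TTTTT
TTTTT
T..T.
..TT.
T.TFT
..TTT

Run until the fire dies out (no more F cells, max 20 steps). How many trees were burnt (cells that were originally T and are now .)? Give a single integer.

Step 1: +4 fires, +1 burnt (F count now 4)
Step 2: +4 fires, +4 burnt (F count now 4)
Step 3: +1 fires, +4 burnt (F count now 1)
Step 4: +3 fires, +1 burnt (F count now 3)
Step 5: +3 fires, +3 burnt (F count now 3)
Step 6: +2 fires, +3 burnt (F count now 2)
Step 7: +2 fires, +2 burnt (F count now 2)
Step 8: +0 fires, +2 burnt (F count now 0)
Fire out after step 8
Initially T: 20, now '.': 29
Total burnt (originally-T cells now '.'): 19

Answer: 19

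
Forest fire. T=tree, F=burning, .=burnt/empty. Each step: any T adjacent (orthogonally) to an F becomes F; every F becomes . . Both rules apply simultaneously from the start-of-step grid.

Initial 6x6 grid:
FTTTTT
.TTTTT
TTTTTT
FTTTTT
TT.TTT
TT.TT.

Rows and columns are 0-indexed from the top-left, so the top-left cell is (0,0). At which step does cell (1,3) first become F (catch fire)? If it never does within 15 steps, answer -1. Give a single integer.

Step 1: cell (1,3)='T' (+4 fires, +2 burnt)
Step 2: cell (1,3)='T' (+6 fires, +4 burnt)
Step 3: cell (1,3)='T' (+5 fires, +6 burnt)
Step 4: cell (1,3)='F' (+5 fires, +5 burnt)
  -> target ignites at step 4
Step 5: cell (1,3)='.' (+6 fires, +5 burnt)
Step 6: cell (1,3)='.' (+4 fires, +6 burnt)
Step 7: cell (1,3)='.' (+0 fires, +4 burnt)
  fire out at step 7

4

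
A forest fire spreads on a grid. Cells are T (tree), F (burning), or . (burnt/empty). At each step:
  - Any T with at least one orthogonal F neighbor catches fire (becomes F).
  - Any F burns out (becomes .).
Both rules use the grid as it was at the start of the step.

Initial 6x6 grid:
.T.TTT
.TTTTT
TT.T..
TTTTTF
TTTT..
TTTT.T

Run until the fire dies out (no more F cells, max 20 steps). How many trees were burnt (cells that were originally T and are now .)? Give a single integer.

Step 1: +1 fires, +1 burnt (F count now 1)
Step 2: +1 fires, +1 burnt (F count now 1)
Step 3: +3 fires, +1 burnt (F count now 3)
Step 4: +4 fires, +3 burnt (F count now 4)
Step 5: +7 fires, +4 burnt (F count now 7)
Step 6: +6 fires, +7 burnt (F count now 6)
Step 7: +3 fires, +6 burnt (F count now 3)
Step 8: +0 fires, +3 burnt (F count now 0)
Fire out after step 8
Initially T: 26, now '.': 35
Total burnt (originally-T cells now '.'): 25

Answer: 25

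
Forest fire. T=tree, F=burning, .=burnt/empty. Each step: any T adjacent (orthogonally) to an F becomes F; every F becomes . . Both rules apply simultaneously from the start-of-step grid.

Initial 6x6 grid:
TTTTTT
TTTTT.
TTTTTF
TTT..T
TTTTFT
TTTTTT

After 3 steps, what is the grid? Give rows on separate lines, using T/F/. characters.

Step 1: 5 trees catch fire, 2 burn out
  TTTTTT
  TTTTT.
  TTTTF.
  TTT..F
  TTTF.F
  TTTTFT
Step 2: 5 trees catch fire, 5 burn out
  TTTTTT
  TTTTF.
  TTTF..
  TTT...
  TTF...
  TTTF.F
Step 3: 6 trees catch fire, 5 burn out
  TTTTFT
  TTTF..
  TTF...
  TTF...
  TF....
  TTF...

TTTTFT
TTTF..
TTF...
TTF...
TF....
TTF...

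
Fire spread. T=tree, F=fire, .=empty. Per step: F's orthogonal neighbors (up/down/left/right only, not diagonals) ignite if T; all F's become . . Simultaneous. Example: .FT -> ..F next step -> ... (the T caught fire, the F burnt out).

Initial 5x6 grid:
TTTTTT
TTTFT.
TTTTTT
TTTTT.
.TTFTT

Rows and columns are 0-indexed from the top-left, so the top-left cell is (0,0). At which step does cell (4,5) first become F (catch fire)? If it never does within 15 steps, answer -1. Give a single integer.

Step 1: cell (4,5)='T' (+7 fires, +2 burnt)
Step 2: cell (4,5)='F' (+9 fires, +7 burnt)
  -> target ignites at step 2
Step 3: cell (4,5)='.' (+6 fires, +9 burnt)
Step 4: cell (4,5)='.' (+3 fires, +6 burnt)
Step 5: cell (4,5)='.' (+0 fires, +3 burnt)
  fire out at step 5

2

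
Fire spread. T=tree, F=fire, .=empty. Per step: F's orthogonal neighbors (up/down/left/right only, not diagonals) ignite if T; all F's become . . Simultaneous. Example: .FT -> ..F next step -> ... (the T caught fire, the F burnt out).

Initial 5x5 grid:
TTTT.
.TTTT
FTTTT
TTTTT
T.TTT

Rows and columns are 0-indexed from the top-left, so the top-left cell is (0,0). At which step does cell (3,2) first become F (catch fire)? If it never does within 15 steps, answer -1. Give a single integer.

Step 1: cell (3,2)='T' (+2 fires, +1 burnt)
Step 2: cell (3,2)='T' (+4 fires, +2 burnt)
Step 3: cell (3,2)='F' (+4 fires, +4 burnt)
  -> target ignites at step 3
Step 4: cell (3,2)='.' (+6 fires, +4 burnt)
Step 5: cell (3,2)='.' (+4 fires, +6 burnt)
Step 6: cell (3,2)='.' (+1 fires, +4 burnt)
Step 7: cell (3,2)='.' (+0 fires, +1 burnt)
  fire out at step 7

3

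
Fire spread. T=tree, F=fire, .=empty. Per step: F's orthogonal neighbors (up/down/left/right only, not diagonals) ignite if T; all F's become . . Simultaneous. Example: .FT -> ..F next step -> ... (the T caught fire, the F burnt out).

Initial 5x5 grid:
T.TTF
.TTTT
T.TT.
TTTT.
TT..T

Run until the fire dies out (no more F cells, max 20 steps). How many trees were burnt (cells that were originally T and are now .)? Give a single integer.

Step 1: +2 fires, +1 burnt (F count now 2)
Step 2: +2 fires, +2 burnt (F count now 2)
Step 3: +2 fires, +2 burnt (F count now 2)
Step 4: +3 fires, +2 burnt (F count now 3)
Step 5: +1 fires, +3 burnt (F count now 1)
Step 6: +1 fires, +1 burnt (F count now 1)
Step 7: +2 fires, +1 burnt (F count now 2)
Step 8: +2 fires, +2 burnt (F count now 2)
Step 9: +0 fires, +2 burnt (F count now 0)
Fire out after step 9
Initially T: 17, now '.': 23
Total burnt (originally-T cells now '.'): 15

Answer: 15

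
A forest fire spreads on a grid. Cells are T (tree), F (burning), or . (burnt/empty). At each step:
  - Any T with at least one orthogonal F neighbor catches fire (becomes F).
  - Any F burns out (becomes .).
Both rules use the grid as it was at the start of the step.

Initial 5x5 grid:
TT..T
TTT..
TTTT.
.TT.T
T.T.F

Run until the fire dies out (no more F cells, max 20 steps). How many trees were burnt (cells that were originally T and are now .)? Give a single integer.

Step 1: +1 fires, +1 burnt (F count now 1)
Step 2: +0 fires, +1 burnt (F count now 0)
Fire out after step 2
Initially T: 15, now '.': 11
Total burnt (originally-T cells now '.'): 1

Answer: 1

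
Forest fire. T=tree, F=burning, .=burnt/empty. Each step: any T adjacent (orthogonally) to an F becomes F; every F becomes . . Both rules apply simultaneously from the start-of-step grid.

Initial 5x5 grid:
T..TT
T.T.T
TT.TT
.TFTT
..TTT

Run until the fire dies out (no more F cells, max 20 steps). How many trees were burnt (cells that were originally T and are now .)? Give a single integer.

Answer: 15

Derivation:
Step 1: +3 fires, +1 burnt (F count now 3)
Step 2: +4 fires, +3 burnt (F count now 4)
Step 3: +3 fires, +4 burnt (F count now 3)
Step 4: +2 fires, +3 burnt (F count now 2)
Step 5: +2 fires, +2 burnt (F count now 2)
Step 6: +1 fires, +2 burnt (F count now 1)
Step 7: +0 fires, +1 burnt (F count now 0)
Fire out after step 7
Initially T: 16, now '.': 24
Total burnt (originally-T cells now '.'): 15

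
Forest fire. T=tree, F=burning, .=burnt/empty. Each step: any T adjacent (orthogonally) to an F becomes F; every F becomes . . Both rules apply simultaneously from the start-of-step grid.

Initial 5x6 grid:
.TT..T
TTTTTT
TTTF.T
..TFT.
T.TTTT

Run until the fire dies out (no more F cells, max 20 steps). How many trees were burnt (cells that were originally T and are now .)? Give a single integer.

Answer: 19

Derivation:
Step 1: +5 fires, +2 burnt (F count now 5)
Step 2: +5 fires, +5 burnt (F count now 5)
Step 3: +5 fires, +5 burnt (F count now 5)
Step 4: +4 fires, +5 burnt (F count now 4)
Step 5: +0 fires, +4 burnt (F count now 0)
Fire out after step 5
Initially T: 20, now '.': 29
Total burnt (originally-T cells now '.'): 19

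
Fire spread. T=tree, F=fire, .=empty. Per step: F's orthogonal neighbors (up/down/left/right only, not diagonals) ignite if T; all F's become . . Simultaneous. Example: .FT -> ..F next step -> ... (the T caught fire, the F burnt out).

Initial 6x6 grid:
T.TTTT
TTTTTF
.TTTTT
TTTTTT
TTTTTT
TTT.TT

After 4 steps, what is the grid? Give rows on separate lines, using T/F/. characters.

Step 1: 3 trees catch fire, 1 burn out
  T.TTTF
  TTTTF.
  .TTTTF
  TTTTTT
  TTTTTT
  TTT.TT
Step 2: 4 trees catch fire, 3 burn out
  T.TTF.
  TTTF..
  .TTTF.
  TTTTTF
  TTTTTT
  TTT.TT
Step 3: 5 trees catch fire, 4 burn out
  T.TF..
  TTF...
  .TTF..
  TTTTF.
  TTTTTF
  TTT.TT
Step 4: 6 trees catch fire, 5 burn out
  T.F...
  TF....
  .TF...
  TTTF..
  TTTTF.
  TTT.TF

T.F...
TF....
.TF...
TTTF..
TTTTF.
TTT.TF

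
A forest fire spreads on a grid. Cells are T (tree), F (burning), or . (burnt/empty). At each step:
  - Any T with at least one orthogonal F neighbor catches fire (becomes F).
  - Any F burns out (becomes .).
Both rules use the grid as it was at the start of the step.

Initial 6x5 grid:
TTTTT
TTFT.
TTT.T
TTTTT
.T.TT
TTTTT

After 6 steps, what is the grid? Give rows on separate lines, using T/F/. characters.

Step 1: 4 trees catch fire, 1 burn out
  TTFTT
  TF.F.
  TTF.T
  TTTTT
  .T.TT
  TTTTT
Step 2: 5 trees catch fire, 4 burn out
  TF.FT
  F....
  TF..T
  TTFTT
  .T.TT
  TTTTT
Step 3: 5 trees catch fire, 5 burn out
  F...F
  .....
  F...T
  TF.FT
  .T.TT
  TTTTT
Step 4: 4 trees catch fire, 5 burn out
  .....
  .....
  ....T
  F...F
  .F.FT
  TTTTT
Step 5: 4 trees catch fire, 4 burn out
  .....
  .....
  ....F
  .....
  ....F
  TFTFT
Step 6: 3 trees catch fire, 4 burn out
  .....
  .....
  .....
  .....
  .....
  F.F.F

.....
.....
.....
.....
.....
F.F.F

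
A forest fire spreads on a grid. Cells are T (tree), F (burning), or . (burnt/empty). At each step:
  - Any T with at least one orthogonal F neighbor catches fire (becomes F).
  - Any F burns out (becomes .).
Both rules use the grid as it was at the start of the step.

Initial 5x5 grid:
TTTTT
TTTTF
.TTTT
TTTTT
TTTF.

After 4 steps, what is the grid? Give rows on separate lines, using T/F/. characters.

Step 1: 5 trees catch fire, 2 burn out
  TTTTF
  TTTF.
  .TTTF
  TTTFT
  TTF..
Step 2: 6 trees catch fire, 5 burn out
  TTTF.
  TTF..
  .TTF.
  TTF.F
  TF...
Step 3: 5 trees catch fire, 6 burn out
  TTF..
  TF...
  .TF..
  TF...
  F....
Step 4: 4 trees catch fire, 5 burn out
  TF...
  F....
  .F...
  F....
  .....

TF...
F....
.F...
F....
.....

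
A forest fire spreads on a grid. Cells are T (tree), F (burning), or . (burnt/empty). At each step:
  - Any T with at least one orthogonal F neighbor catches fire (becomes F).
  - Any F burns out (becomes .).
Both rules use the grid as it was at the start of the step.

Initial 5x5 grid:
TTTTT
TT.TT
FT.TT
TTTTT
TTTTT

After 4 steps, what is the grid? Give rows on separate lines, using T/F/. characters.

Step 1: 3 trees catch fire, 1 burn out
  TTTTT
  FT.TT
  .F.TT
  FTTTT
  TTTTT
Step 2: 4 trees catch fire, 3 burn out
  FTTTT
  .F.TT
  ...TT
  .FTTT
  FTTTT
Step 3: 3 trees catch fire, 4 burn out
  .FTTT
  ...TT
  ...TT
  ..FTT
  .FTTT
Step 4: 3 trees catch fire, 3 burn out
  ..FTT
  ...TT
  ...TT
  ...FT
  ..FTT

..FTT
...TT
...TT
...FT
..FTT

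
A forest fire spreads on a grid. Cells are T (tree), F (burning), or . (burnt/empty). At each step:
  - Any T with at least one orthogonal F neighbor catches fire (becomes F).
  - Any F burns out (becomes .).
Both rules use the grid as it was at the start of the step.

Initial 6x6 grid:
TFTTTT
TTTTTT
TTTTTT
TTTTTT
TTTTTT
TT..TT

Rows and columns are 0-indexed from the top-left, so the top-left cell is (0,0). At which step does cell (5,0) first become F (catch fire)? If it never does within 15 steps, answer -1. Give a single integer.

Step 1: cell (5,0)='T' (+3 fires, +1 burnt)
Step 2: cell (5,0)='T' (+4 fires, +3 burnt)
Step 3: cell (5,0)='T' (+5 fires, +4 burnt)
Step 4: cell (5,0)='T' (+6 fires, +5 burnt)
Step 5: cell (5,0)='T' (+6 fires, +6 burnt)
Step 6: cell (5,0)='F' (+4 fires, +6 burnt)
  -> target ignites at step 6
Step 7: cell (5,0)='.' (+2 fires, +4 burnt)
Step 8: cell (5,0)='.' (+2 fires, +2 burnt)
Step 9: cell (5,0)='.' (+1 fires, +2 burnt)
Step 10: cell (5,0)='.' (+0 fires, +1 burnt)
  fire out at step 10

6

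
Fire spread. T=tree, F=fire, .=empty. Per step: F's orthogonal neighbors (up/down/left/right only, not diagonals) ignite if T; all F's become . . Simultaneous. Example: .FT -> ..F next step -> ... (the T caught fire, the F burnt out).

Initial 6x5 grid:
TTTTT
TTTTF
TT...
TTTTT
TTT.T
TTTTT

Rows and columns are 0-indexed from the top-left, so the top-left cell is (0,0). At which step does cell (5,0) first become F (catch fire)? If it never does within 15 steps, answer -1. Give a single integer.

Step 1: cell (5,0)='T' (+2 fires, +1 burnt)
Step 2: cell (5,0)='T' (+2 fires, +2 burnt)
Step 3: cell (5,0)='T' (+2 fires, +2 burnt)
Step 4: cell (5,0)='T' (+3 fires, +2 burnt)
Step 5: cell (5,0)='T' (+3 fires, +3 burnt)
Step 6: cell (5,0)='T' (+3 fires, +3 burnt)
Step 7: cell (5,0)='T' (+4 fires, +3 burnt)
Step 8: cell (5,0)='F' (+3 fires, +4 burnt)
  -> target ignites at step 8
Step 9: cell (5,0)='.' (+2 fires, +3 burnt)
Step 10: cell (5,0)='.' (+1 fires, +2 burnt)
Step 11: cell (5,0)='.' (+0 fires, +1 burnt)
  fire out at step 11

8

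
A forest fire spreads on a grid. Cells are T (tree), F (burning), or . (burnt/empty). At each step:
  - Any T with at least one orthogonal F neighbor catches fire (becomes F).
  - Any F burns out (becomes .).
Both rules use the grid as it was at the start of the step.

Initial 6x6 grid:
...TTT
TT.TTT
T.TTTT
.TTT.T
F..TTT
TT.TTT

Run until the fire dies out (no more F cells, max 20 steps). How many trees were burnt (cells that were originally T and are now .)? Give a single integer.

Answer: 2

Derivation:
Step 1: +1 fires, +1 burnt (F count now 1)
Step 2: +1 fires, +1 burnt (F count now 1)
Step 3: +0 fires, +1 burnt (F count now 0)
Fire out after step 3
Initially T: 25, now '.': 13
Total burnt (originally-T cells now '.'): 2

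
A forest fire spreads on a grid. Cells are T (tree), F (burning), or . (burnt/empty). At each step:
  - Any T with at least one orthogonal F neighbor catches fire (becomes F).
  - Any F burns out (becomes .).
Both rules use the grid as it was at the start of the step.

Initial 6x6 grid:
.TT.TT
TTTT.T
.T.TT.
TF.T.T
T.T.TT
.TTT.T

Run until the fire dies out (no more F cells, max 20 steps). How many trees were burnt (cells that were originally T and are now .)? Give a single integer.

Answer: 12

Derivation:
Step 1: +2 fires, +1 burnt (F count now 2)
Step 2: +2 fires, +2 burnt (F count now 2)
Step 3: +3 fires, +2 burnt (F count now 3)
Step 4: +2 fires, +3 burnt (F count now 2)
Step 5: +1 fires, +2 burnt (F count now 1)
Step 6: +2 fires, +1 burnt (F count now 2)
Step 7: +0 fires, +2 burnt (F count now 0)
Fire out after step 7
Initially T: 23, now '.': 25
Total burnt (originally-T cells now '.'): 12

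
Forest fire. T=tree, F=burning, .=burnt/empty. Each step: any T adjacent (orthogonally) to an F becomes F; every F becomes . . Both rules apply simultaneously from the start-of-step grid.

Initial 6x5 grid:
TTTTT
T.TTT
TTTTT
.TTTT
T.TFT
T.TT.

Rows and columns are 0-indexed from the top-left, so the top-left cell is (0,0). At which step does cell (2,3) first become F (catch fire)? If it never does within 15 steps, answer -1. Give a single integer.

Step 1: cell (2,3)='T' (+4 fires, +1 burnt)
Step 2: cell (2,3)='F' (+4 fires, +4 burnt)
  -> target ignites at step 2
Step 3: cell (2,3)='.' (+4 fires, +4 burnt)
Step 4: cell (2,3)='.' (+4 fires, +4 burnt)
Step 5: cell (2,3)='.' (+3 fires, +4 burnt)
Step 6: cell (2,3)='.' (+2 fires, +3 burnt)
Step 7: cell (2,3)='.' (+1 fires, +2 burnt)
Step 8: cell (2,3)='.' (+0 fires, +1 burnt)
  fire out at step 8

2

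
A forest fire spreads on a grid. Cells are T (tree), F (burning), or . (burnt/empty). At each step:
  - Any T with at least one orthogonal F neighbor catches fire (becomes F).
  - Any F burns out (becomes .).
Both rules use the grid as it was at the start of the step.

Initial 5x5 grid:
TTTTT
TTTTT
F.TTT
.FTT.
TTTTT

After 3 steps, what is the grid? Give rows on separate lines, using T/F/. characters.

Step 1: 3 trees catch fire, 2 burn out
  TTTTT
  FTTTT
  ..TTT
  ..FT.
  TFTTT
Step 2: 6 trees catch fire, 3 burn out
  FTTTT
  .FTTT
  ..FTT
  ...F.
  F.FTT
Step 3: 4 trees catch fire, 6 burn out
  .FTTT
  ..FTT
  ...FT
  .....
  ...FT

.FTTT
..FTT
...FT
.....
...FT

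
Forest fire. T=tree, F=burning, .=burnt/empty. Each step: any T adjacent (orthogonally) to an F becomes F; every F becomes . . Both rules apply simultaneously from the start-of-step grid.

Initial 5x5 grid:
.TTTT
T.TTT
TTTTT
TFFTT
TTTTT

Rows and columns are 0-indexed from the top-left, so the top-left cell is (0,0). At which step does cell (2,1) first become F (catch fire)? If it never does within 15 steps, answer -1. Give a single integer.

Step 1: cell (2,1)='F' (+6 fires, +2 burnt)
  -> target ignites at step 1
Step 2: cell (2,1)='.' (+6 fires, +6 burnt)
Step 3: cell (2,1)='.' (+5 fires, +6 burnt)
Step 4: cell (2,1)='.' (+3 fires, +5 burnt)
Step 5: cell (2,1)='.' (+1 fires, +3 burnt)
Step 6: cell (2,1)='.' (+0 fires, +1 burnt)
  fire out at step 6

1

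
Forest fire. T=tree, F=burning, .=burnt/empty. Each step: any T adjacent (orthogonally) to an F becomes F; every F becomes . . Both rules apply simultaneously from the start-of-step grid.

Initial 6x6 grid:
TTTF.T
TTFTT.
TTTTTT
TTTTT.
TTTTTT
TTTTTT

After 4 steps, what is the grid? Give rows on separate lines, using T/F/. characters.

Step 1: 4 trees catch fire, 2 burn out
  TTF..T
  TF.FT.
  TTFTTT
  TTTTT.
  TTTTTT
  TTTTTT
Step 2: 6 trees catch fire, 4 burn out
  TF...T
  F...F.
  TF.FTT
  TTFTT.
  TTTTTT
  TTTTTT
Step 3: 6 trees catch fire, 6 burn out
  F....T
  ......
  F...FT
  TF.FT.
  TTFTTT
  TTTTTT
Step 4: 6 trees catch fire, 6 burn out
  .....T
  ......
  .....F
  F...F.
  TF.FTT
  TTFTTT

.....T
......
.....F
F...F.
TF.FTT
TTFTTT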